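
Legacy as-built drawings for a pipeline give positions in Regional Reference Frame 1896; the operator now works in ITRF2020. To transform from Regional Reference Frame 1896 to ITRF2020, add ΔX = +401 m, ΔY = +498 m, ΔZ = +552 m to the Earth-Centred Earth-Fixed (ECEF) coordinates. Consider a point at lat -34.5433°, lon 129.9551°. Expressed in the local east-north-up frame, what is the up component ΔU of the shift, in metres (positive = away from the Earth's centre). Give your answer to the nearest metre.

At φ = -34.5433°, λ = 129.9551°: sin φ = -0.567029, cos φ = 0.823698, sin λ = 0.766548, cos λ = -0.642187.
ΔU = cos φ cos λ·ΔX + cos φ sin λ·ΔY + sin φ·ΔZ = (0.823698)(-0.642187)(401) + (0.823698)(0.766548)(498) + (-0.567029)(552) = -210.68 m.

ΔU = -211 m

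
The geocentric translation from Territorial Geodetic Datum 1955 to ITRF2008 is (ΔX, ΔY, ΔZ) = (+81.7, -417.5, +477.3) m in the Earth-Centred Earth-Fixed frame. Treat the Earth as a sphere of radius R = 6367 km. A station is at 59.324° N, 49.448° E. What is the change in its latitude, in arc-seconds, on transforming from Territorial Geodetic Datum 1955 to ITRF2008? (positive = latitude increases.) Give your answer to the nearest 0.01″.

Δφ = 15.25″

sin φ = 0.860066, cos φ = 0.510183, sin λ = 0.759816, cos λ = 0.650138.
North component: ΔN = −sin φ cos λ·ΔX − sin φ sin λ·ΔY + cos φ·ΔZ = −(0.860066)(0.650138)(81.7) − (0.860066)(0.759816)(-417.5) + (0.510183)(477.3) = 470.66 m.
1° of latitude spans πR/180 = 111125 m, so Δφ = 470.66 / 111125 × 3600 = 15.247″.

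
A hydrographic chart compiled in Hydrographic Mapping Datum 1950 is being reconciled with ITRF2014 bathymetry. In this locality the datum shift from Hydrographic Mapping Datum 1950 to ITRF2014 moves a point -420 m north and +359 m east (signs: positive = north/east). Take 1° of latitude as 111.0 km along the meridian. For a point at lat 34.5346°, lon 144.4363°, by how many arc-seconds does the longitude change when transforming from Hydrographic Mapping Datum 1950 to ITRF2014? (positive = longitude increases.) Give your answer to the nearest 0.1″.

Δλ = 14.1″

At latitude 34.5346°, cos φ = 0.823784.
1° of longitude at this latitude = 111.0 × cos φ = 91.44 km, so Δλ = 359.0 / 91440.0 = 0.0039261° = 14.134″.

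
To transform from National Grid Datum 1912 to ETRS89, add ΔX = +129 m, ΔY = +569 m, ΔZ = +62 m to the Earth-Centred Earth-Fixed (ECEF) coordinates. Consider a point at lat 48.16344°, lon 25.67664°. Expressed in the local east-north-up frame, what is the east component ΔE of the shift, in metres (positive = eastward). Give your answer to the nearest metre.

ΔE = 457 m

At φ = 48.16344°, λ = 25.67664°: sin φ = 0.745051, cos φ = 0.667008, sin λ = 0.433292, cos λ = 0.901254.
ΔE = −sin λ·ΔX + cos λ·ΔY = −(0.433292)·(129) + (0.901254)·(569) = 456.92 m.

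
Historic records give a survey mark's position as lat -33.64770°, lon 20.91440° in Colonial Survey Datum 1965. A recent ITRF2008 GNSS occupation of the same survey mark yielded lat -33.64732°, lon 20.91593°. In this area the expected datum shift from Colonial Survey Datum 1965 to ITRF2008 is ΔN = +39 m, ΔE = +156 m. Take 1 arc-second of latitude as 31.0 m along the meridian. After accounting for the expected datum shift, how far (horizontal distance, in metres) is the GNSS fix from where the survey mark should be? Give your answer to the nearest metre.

Observed coordinate differences: Δφ = +0.00038°, Δλ = +0.00153°.
Converting to metres (1° lat = 111600 m, cos φ = 0.832460): observed ΔN = 42.4 m, observed ΔE = 142.1 m.
Subtracting the expected shift leaves a residual of 42.4 − (39) = 3.4 m north and 142.1 − (156) = -13.9 m east.
Residual distance = √(3.4² + (-13.9)²) = 14.3 m.

14 m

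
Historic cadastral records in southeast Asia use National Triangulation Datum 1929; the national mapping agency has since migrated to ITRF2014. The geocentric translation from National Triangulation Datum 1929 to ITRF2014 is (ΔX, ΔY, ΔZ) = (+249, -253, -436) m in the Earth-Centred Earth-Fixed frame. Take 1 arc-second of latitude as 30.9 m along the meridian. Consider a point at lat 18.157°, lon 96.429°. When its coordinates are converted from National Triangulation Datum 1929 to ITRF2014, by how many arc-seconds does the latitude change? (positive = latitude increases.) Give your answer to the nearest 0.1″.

sin φ = 0.311622, cos φ = 0.950206, sin λ = 0.993711, cos λ = -0.111972.
North component: ΔN = −sin φ cos λ·ΔX − sin φ sin λ·ΔY + cos φ·ΔZ = −(0.311622)(-0.111972)(249) − (0.311622)(0.993711)(-253) + (0.950206)(-436) = -327.26 m.
1° of latitude spans 3600 × 30.90 = 111240 m, so Δφ = -327.26 / 111240 × 3600 = -10.591″.

Δφ = -10.6″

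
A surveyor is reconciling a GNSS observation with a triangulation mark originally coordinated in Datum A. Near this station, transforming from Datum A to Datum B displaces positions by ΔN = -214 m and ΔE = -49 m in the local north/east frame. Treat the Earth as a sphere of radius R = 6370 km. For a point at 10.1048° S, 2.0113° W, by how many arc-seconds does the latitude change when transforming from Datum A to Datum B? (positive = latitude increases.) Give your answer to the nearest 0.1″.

Δφ = -6.9″

On a sphere of radius R, 1 rad of latitude = R, so Δφ = ΔN / R = -214.0 / 6370000 = -3.3595e-05 rad = -6.929″.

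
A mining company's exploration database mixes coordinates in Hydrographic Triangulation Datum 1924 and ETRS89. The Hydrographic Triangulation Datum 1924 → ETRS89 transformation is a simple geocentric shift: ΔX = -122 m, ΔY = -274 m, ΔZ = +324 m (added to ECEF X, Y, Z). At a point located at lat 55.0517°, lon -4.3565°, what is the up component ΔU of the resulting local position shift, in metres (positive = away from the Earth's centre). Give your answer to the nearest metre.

The local up (radial) axis is (cos φ cos λ, cos φ sin λ, sin φ), giving ΔU = -69.684 + 11.923 + 265.573 = 207.81 m.

ΔU = 208 m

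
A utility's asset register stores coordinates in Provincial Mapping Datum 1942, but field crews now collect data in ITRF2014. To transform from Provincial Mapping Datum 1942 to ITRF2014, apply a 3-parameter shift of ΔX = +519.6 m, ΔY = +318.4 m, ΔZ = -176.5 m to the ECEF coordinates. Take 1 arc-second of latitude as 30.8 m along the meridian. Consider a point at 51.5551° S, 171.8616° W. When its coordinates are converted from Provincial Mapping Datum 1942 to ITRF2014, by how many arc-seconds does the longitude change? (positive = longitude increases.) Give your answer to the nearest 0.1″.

Δλ = -12.6″

sin φ = -0.783206, cos φ = 0.621762, sin λ = -0.141565, cos λ = -0.989929.
East component: ΔE = −sin λ·ΔX + cos λ·ΔY = −(-0.141565)(519.6) + (-0.989929)(318.4) = -241.64 m.
1° of latitude spans 3600 × 30.80 = 110880 m; at latitude φ, 1° of longitude spans that × cos φ = 68940.9 m, so Δλ = -241.64 / 68940.9 × 3600 = -12.618″.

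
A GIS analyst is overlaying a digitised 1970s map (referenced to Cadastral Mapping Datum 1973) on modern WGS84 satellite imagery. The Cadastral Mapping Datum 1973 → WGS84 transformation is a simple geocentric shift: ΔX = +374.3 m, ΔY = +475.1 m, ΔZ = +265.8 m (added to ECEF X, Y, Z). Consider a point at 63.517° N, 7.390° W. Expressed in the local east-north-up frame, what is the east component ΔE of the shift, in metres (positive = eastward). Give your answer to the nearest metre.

The local east axis at (φ, λ) is (−sin λ, cos λ, 0), so ΔE = −sin(-7.390°)·374.3 + cos(-7.390°)·475.1 = 519.30 m.

ΔE = 519 m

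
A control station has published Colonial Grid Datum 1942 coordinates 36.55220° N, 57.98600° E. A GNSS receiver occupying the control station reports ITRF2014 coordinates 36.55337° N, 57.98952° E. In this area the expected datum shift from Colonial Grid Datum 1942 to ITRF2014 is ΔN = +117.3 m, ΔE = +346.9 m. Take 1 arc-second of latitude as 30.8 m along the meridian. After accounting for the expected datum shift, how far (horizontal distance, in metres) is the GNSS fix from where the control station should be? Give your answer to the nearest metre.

Observed coordinate differences: Δφ = +0.00117°, Δλ = +0.00352°.
Converting to metres (1° lat = 110880 m, cos φ = 0.803315): observed ΔN = 129.7 m, observed ΔE = 313.5 m.
Subtracting the expected shift leaves a residual of 129.7 − (117.3) = 12.4 m north and 313.5 − (346.9) = -33.4 m east.
Residual distance = √(12.4² + (-33.4)²) = 35.6 m.

36 m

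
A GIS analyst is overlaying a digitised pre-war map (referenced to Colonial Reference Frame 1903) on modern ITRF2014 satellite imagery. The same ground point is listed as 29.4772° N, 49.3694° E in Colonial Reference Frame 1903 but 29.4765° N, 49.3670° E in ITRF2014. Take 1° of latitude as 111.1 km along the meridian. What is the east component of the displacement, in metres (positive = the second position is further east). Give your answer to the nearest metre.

ΔE = -232 m

Δφ = 29.4765° − 29.4772° = -0.0007°; Δλ = 49.3670° − 49.3694° = -0.0024°.
ΔN = Δφ × 111100 = -77.8 m; ΔE = Δλ × 111100 × cos(29.4772°) = -0.0024 × 111100 × 0.870552 = -232.1 m.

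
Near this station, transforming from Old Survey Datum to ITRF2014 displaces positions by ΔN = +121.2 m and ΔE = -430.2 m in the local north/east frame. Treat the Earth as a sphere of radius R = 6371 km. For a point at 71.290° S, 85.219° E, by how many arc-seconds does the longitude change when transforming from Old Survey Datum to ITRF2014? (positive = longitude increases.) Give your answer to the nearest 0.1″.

At latitude -71.290°, cos φ = 0.320778.
One radian of longitude at latitude φ spans R cos φ, so Δλ = ΔE / (R cos φ) = -430.2 / (6371000 × 0.320778) = -2.1050e-04 rad = -43.419″.

Δλ = -43.4″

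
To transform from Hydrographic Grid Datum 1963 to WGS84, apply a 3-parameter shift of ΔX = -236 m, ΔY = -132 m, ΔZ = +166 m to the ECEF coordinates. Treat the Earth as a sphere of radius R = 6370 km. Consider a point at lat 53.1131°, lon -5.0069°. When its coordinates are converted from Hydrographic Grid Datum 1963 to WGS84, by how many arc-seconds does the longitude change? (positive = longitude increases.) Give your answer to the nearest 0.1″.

Δλ = -8.2″

sin φ = 0.799822, cos φ = 0.600237, sin λ = -0.087276, cos λ = 0.996184.
East component: ΔE = −sin λ·ΔX + cos λ·ΔY = −(-0.087276)(-236) + (0.996184)(-132) = -152.09 m.
1° of latitude spans πR/180 = 111177 m; at latitude φ, 1° of longitude spans that × cos φ = 66732.9 m, so Δλ = -152.09 / 66732.9 × 3600 = -8.205″.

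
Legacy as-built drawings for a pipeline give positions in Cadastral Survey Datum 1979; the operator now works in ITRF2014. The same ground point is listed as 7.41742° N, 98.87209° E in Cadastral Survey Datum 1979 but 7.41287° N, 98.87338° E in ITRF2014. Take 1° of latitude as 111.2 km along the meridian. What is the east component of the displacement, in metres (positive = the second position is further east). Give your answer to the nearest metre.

ΔE = 142 m

Δφ = 7.41287° − 7.41742° = -0.00455°; Δλ = 98.87338° − 98.87209° = +0.00129°.
ΔN = Δφ × 111200 = -506.0 m; ΔE = Δλ × 111200 × cos(7.41742°) = +0.00129 × 111200 × 0.991632 = 142.2 m.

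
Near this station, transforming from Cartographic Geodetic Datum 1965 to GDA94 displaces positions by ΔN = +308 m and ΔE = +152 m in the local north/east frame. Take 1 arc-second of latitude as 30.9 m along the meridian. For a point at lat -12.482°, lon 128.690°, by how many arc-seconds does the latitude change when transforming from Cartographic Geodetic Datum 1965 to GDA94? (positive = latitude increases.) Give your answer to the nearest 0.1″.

1″ of latitude = 30.90 m, so Δφ = 308.0 / 30.90 = 9.968″.

Δφ = 10.0″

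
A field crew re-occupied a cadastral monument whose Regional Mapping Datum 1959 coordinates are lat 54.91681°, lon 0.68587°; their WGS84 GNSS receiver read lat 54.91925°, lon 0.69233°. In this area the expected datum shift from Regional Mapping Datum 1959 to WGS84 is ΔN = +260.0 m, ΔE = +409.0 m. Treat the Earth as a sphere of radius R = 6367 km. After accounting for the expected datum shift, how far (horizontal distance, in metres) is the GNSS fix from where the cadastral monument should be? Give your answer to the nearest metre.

12 m

Observed coordinate differences: Δφ = +0.00244°, Δλ = +0.00646°.
Converting to metres (1° lat = 111125 m, cos φ = 0.574765): observed ΔN = 271.1 m, observed ΔE = 412.6 m.
Subtracting the expected shift leaves a residual of 271.1 − (260.0) = 11.1 m north and 412.6 − (409.0) = 3.6 m east.
Residual distance = √(11.1² + 3.6²) = 11.7 m.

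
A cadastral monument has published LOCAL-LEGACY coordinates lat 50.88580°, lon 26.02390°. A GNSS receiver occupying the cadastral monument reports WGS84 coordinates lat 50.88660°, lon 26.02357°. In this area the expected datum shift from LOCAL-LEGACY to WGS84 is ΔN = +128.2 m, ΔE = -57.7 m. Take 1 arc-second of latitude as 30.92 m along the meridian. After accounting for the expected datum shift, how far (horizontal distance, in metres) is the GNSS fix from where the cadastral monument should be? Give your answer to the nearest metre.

52 m

Observed coordinate differences: Δφ = +0.00080°, Δλ = -0.00033°.
Converting to metres (1° lat = 111312 m, cos φ = 0.630868): observed ΔN = 89.0 m, observed ΔE = -23.2 m.
Subtracting the expected shift leaves a residual of 89.0 − (128.2) = -39.2 m north and -23.2 − (-57.7) = 34.5 m east.
Residual distance = √((-39.2)² + 34.5²) = 52.2 m.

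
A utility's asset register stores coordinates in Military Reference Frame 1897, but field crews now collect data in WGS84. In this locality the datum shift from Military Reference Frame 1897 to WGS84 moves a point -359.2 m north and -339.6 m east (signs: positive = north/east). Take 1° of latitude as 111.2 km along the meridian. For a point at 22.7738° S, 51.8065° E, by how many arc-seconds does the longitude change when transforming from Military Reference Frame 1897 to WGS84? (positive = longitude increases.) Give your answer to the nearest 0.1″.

At latitude -22.7738°, cos φ = 0.922040.
1° of longitude at this latitude = 111.2 × cos φ = 102.53 km, so Δλ = -339.6 / 102530.9 = -0.0033122° = -11.924″.

Δλ = -11.9″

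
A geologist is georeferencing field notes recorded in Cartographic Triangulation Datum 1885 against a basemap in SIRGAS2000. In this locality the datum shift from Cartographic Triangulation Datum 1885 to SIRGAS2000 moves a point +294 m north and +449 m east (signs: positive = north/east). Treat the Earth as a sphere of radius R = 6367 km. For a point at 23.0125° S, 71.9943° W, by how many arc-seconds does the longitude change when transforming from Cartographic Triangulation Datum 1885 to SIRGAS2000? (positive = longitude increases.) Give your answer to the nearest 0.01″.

At latitude -23.0125°, cos φ = 0.920420.
One radian of longitude at latitude φ spans R cos φ, so Δλ = ΔE / (R cos φ) = 449.0 / (6367000 × 0.920420) = 7.6617e-05 rad = 15.803″.

Δλ = 15.80″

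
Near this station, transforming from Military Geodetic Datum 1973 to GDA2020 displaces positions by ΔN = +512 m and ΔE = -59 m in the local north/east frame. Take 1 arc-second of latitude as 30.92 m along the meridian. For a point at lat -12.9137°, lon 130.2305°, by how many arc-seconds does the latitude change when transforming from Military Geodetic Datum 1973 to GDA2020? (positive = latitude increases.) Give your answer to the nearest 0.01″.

Δφ = 16.56″

1″ of latitude = 30.92 m, so Δφ = 512.0 / 30.92 = 16.559″.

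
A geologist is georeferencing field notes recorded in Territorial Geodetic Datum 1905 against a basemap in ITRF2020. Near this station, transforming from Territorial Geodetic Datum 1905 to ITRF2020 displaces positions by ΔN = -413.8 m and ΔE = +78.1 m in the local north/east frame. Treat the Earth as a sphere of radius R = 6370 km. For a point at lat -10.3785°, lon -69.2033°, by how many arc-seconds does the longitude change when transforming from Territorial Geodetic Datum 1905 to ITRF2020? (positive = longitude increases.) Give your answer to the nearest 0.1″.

Δλ = 2.6″

At latitude -10.3785°, cos φ = 0.983639.
One radian of longitude at latitude φ spans R cos φ, so Δλ = ΔE / (R cos φ) = 78.1 / (6370000 × 0.983639) = 1.2465e-05 rad = 2.571″.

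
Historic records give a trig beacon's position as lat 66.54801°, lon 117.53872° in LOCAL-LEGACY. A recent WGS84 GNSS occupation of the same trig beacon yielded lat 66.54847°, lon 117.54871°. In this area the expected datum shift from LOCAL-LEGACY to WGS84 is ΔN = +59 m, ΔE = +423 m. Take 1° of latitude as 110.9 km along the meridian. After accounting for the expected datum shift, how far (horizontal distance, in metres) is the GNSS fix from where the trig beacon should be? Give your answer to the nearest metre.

Observed coordinate differences: Δφ = +0.00046°, Δλ = +0.00999°.
Converting to metres (1° lat = 110900 m, cos φ = 0.397980): observed ΔN = 51.0 m, observed ΔE = 440.9 m.
Subtracting the expected shift leaves a residual of 51.0 − (59) = -8.0 m north and 440.9 − (423) = 17.9 m east.
Residual distance = √((-8.0)² + 17.9²) = 19.6 m.

20 m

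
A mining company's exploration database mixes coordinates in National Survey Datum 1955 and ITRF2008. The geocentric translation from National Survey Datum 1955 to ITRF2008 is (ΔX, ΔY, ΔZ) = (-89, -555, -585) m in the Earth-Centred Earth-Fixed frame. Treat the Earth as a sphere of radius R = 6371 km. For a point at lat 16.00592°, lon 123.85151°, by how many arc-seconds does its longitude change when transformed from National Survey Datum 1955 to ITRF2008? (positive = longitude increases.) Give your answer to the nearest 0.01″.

sin φ = 0.275737, cos φ = 0.961233, sin λ = 0.830484, cos λ = -0.557042.
East component: ΔE = −sin λ·ΔX + cos λ·ΔY = −(0.830484)(-89) + (-0.557042)(-555) = 383.07 m.
1° of latitude spans πR/180 = 111195 m; at latitude φ, 1° of longitude spans that × cos φ = 106884.3 m, so Δλ = 383.07 / 106884.3 × 3600 = 12.902″.

Δλ = 12.90″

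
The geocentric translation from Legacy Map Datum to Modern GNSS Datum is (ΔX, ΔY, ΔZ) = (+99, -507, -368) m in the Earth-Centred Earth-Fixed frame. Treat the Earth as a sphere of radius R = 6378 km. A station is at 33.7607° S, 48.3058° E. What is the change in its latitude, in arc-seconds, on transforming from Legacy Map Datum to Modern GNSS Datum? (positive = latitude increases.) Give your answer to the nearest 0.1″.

Δφ = -15.5″

sin φ = -0.555726, cos φ = 0.831366, sin λ = 0.746706, cos λ = 0.665155.
North component: ΔN = −sin φ cos λ·ΔX − sin φ sin λ·ΔY + cos φ·ΔZ = −(-0.555726)(0.665155)(99) − (-0.555726)(0.746706)(-507) + (0.831366)(-368) = -479.73 m.
1° of latitude spans πR/180 = 111317 m, so Δφ = -479.73 / 111317 × 3600 = -15.515″.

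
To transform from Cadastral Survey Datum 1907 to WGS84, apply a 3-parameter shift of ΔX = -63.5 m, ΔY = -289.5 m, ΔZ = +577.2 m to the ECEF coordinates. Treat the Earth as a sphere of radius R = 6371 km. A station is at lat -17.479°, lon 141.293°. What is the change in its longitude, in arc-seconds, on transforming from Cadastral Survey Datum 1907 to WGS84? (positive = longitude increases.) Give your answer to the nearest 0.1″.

sin φ = -0.300356, cos φ = 0.953827, sin λ = 0.625338, cos λ = -0.780354.
East component: ΔE = −sin λ·ΔX + cos λ·ΔY = −(0.625338)(-63.5) + (-0.780354)(-289.5) = 265.62 m.
1° of latitude spans πR/180 = 111195 m; at latitude φ, 1° of longitude spans that × cos φ = 106060.7 m, so Δλ = 265.62 / 106060.7 × 3600 = 9.016″.

Δλ = 9.0″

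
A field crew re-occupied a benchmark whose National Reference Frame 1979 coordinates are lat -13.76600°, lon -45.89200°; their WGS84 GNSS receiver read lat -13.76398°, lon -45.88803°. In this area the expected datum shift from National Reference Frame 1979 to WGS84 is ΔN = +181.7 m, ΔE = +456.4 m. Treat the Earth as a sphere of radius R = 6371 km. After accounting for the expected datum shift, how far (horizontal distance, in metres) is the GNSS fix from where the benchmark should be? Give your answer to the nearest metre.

51 m

Observed coordinate differences: Δφ = +0.00202°, Δλ = +0.00397°.
Converting to metres (1° lat = 111195 m, cos φ = 0.971276): observed ΔN = 224.6 m, observed ΔE = 428.8 m.
Subtracting the expected shift leaves a residual of 224.6 − (181.7) = 42.9 m north and 428.8 − (456.4) = -27.6 m east.
Residual distance = √(42.9² + (-27.6)²) = 51.0 m.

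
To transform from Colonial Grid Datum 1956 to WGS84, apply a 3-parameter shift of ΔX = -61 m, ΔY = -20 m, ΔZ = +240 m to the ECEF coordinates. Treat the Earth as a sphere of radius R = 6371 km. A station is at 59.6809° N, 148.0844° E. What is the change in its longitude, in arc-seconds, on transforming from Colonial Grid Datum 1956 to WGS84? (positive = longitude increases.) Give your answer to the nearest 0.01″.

Δλ = 3.16″

sin φ = 0.863227, cos φ = 0.504815, sin λ = 0.528669, cos λ = -0.848828.
East component: ΔE = −sin λ·ΔX + cos λ·ΔY = −(0.528669)(-61) + (-0.848828)(-20) = 49.23 m.
1° of latitude spans πR/180 = 111195 m; at latitude φ, 1° of longitude spans that × cos φ = 56132.9 m, so Δλ = 49.23 / 56132.9 × 3600 = 3.157″.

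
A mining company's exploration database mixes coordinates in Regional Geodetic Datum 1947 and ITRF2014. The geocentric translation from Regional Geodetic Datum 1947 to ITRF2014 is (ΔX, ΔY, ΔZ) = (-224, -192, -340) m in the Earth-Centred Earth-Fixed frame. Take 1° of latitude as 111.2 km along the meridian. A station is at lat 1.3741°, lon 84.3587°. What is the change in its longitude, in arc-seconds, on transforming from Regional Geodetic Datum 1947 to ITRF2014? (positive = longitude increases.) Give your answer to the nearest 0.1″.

Δλ = 6.6″

sin φ = 0.023980, cos φ = 0.999712, sin λ = 0.995157, cos λ = 0.098300.
East component: ΔE = −sin λ·ΔX + cos λ·ΔY = −(0.995157)(-224) + (0.098300)(-192) = 204.04 m.
1° of latitude spans 111200 m; at latitude φ, 1° of longitude spans that × cos φ = 111168.0 m, so Δλ = 204.04 / 111168.0 × 3600 = 6.608″.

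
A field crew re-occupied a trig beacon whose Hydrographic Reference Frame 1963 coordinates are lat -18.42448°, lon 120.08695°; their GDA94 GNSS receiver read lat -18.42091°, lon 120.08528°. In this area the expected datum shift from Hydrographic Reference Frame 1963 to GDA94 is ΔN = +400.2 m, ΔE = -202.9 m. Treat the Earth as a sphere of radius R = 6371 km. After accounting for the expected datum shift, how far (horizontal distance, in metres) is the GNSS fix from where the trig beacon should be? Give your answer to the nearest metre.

27 m

Observed coordinate differences: Δφ = +0.00357°, Δλ = -0.00167°.
Converting to metres (1° lat = 111195 m, cos φ = 0.948741): observed ΔN = 397.0 m, observed ΔE = -176.2 m.
Subtracting the expected shift leaves a residual of 397.0 − (400.2) = -3.2 m north and -176.2 − (-202.9) = 26.7 m east.
Residual distance = √((-3.2)² + 26.7²) = 26.9 m.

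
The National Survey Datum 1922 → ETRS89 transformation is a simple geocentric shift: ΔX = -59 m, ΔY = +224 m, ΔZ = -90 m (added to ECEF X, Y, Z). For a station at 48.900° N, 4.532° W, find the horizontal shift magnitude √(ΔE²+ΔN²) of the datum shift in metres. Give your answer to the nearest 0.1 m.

At φ = 48.900°, λ = -4.532°: sin φ = 0.753563, cos φ = 0.657375, sin λ = -0.079016, cos λ = 0.996873.
ΔE = −sin λ·ΔX + cos λ·ΔY = −(-0.079016)·(-59) + (0.996873)·(224) = 218.64 m.
ΔN = −sin φ cos λ·ΔX − sin φ sin λ·ΔY + cos φ·ΔZ = −(0.753563)(0.996873)(-59) − (0.753563)(-0.079016)(224) + (0.657375)(-90) = -1.50 m.
Horizontal magnitude = √(ΔE² + ΔN²) = √(218.64² + (-1.50)²) = 218.64 m.

218.6 m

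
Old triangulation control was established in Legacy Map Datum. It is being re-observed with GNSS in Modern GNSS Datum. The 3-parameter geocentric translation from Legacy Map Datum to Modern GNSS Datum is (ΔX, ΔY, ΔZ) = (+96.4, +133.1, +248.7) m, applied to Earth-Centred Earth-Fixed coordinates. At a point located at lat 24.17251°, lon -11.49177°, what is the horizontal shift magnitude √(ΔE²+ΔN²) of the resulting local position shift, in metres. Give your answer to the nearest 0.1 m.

249.0 m

The local east axis at (φ, λ) is (−sin λ, cos λ, 0), so ΔE = −sin(-11.49177°)·96.4 + cos(-11.49177°)·133.1 = 149.64 m.
The local north axis is (−sin φ cos λ, −sin φ sin λ, cos φ), giving ΔN = -38.683 + 10.858 + 226.893 = 199.07 m.
Horizontal magnitude = √(ΔE² + ΔN²) = √(149.64² + 199.07²) = 249.04 m.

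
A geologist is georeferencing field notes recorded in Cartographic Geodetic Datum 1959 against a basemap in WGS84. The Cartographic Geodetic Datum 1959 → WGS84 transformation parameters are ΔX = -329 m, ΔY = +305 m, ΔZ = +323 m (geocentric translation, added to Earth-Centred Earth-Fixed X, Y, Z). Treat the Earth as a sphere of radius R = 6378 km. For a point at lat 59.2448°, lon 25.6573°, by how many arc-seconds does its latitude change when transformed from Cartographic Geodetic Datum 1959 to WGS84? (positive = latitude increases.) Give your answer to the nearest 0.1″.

Δφ = 9.9″

sin φ = 0.859360, cos φ = 0.511371, sin λ = 0.432987, cos λ = 0.901400.
North component: ΔN = −sin φ cos λ·ΔX − sin φ sin λ·ΔY + cos φ·ΔZ = −(0.859360)(0.901400)(-329) − (0.859360)(0.432987)(305) + (0.511371)(323) = 306.54 m.
1° of latitude spans πR/180 = 111317 m, so Δφ = 306.54 / 111317 × 3600 = 9.913″.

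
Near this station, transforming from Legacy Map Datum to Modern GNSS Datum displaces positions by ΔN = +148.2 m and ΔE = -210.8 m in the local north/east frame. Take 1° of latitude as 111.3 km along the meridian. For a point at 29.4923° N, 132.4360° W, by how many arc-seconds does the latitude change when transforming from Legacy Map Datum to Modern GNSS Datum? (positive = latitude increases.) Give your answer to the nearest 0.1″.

1° of latitude = 111.3 km, so Δφ = 148.2 / 111300 = 0.0013315° = 4.794″.

Δφ = 4.8″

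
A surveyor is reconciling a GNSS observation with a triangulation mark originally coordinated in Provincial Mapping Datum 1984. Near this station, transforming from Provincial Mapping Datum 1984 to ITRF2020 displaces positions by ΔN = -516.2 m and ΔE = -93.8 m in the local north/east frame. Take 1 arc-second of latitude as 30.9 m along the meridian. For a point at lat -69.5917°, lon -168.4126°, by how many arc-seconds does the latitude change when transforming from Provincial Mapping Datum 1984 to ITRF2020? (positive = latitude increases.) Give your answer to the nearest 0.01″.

Δφ = -16.71″

1″ of latitude = 30.90 m, so Δφ = -516.2 / 30.90 = -16.706″.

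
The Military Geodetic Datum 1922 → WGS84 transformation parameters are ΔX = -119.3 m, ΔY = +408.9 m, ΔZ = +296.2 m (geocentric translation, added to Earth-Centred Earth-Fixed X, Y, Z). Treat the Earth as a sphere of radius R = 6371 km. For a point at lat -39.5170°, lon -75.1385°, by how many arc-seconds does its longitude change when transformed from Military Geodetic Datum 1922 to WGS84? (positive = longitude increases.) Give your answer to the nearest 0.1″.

Δλ = -0.4″

sin φ = -0.636307, cos φ = 0.771436, sin λ = -0.966549, cos λ = 0.256483.
East component: ΔE = −sin λ·ΔX + cos λ·ΔY = −(-0.966549)(-119.3) + (0.256483)(408.9) = -10.43 m.
1° of latitude spans πR/180 = 111195 m; at latitude φ, 1° of longitude spans that × cos φ = 85779.7 m, so Δλ = -10.43 / 85779.7 × 3600 = -0.438″.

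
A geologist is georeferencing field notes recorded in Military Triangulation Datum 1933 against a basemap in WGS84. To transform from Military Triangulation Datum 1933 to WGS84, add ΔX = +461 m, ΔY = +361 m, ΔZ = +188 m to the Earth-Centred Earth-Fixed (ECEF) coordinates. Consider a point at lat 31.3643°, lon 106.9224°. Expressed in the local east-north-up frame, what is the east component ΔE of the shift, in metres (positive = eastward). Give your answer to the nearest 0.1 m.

ΔE = -546.1 m

The local east axis at (φ, λ) is (−sin λ, cos λ, 0), so ΔE = −sin(106.9224°)·461 + cos(106.9224°)·361 = -546.12 m.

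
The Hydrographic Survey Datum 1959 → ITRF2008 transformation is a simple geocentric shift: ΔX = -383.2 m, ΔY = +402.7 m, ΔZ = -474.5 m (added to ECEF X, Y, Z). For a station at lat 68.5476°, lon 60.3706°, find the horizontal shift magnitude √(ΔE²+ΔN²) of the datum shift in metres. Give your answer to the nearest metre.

The local east axis at (φ, λ) is (−sin λ, cos λ, 0), so ΔE = −sin(60.3706°)·(-383.2) + cos(60.3706°)·402.7 = 532.18 m.
The local north axis is (−sin φ cos λ, −sin φ sin λ, cos φ), giving ΔN = 176.325 − 325.793 − 173.538 = -323.01 m.
Horizontal magnitude = √(ΔE² + ΔN²) = √(532.18² + (-323.01)²) = 622.54 m.

623 m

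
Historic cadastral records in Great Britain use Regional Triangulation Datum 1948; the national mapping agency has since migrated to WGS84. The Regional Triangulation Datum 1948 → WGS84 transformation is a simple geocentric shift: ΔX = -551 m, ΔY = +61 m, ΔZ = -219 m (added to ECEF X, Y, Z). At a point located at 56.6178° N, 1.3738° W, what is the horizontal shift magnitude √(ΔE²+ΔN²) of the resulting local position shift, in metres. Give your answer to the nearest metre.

At φ = 56.6178°, λ = -1.3738°: sin φ = 0.835019, cos φ = 0.550221, sin λ = -0.023975, cos λ = 0.999713.
ΔE = −sin λ·ΔX + cos λ·ΔY = −(-0.023975)·(-551) + (0.999713)·(61) = 47.77 m.
ΔN = −sin φ cos λ·ΔX − sin φ sin λ·ΔY + cos φ·ΔZ = −(0.835019)(0.999713)(-551) − (0.835019)(-0.023975)(61) + (0.550221)(-219) = 340.69 m.
Horizontal magnitude = √(ΔE² + ΔN²) = √(47.77² + 340.69²) = 344.02 m.

344 m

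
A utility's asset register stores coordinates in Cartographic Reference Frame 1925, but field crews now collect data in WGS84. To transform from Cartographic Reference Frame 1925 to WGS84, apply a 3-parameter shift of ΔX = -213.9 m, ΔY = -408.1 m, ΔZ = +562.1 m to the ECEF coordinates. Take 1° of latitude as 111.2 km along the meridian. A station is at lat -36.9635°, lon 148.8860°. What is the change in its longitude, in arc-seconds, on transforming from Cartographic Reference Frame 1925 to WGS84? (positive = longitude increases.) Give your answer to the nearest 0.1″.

sin φ = -0.601306, cos φ = 0.799019, sin λ = 0.516743, cos λ = -0.856141.
East component: ΔE = −sin λ·ΔX + cos λ·ΔY = −(0.516743)(-213.9) + (-0.856141)(-408.1) = 459.92 m.
1° of latitude spans 111200 m; at latitude φ, 1° of longitude spans that × cos φ = 88850.9 m, so Δλ = 459.92 / 88850.9 × 3600 = 18.635″.

Δλ = 18.6″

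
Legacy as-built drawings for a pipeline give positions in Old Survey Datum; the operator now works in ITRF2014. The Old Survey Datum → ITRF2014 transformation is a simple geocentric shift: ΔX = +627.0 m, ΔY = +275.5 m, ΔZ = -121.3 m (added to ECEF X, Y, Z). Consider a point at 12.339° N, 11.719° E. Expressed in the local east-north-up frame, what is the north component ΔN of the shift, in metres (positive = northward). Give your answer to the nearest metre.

ΔN = -262 m

The local north axis is (−sin φ cos λ, −sin φ sin λ, cos φ), giving ΔN = -131.194 − 11.958 − 118.498 = -261.65 m.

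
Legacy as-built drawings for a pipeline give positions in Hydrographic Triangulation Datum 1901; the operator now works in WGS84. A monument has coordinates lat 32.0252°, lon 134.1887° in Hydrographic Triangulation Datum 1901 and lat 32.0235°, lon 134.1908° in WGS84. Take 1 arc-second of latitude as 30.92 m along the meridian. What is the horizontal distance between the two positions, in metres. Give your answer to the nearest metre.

274 m

Δφ = 32.0235° − 32.0252° = -0.0017°; Δλ = 134.1908° − 134.1887° = +0.0021°.
1° of latitude = 3600 × 30.92 = 111312 m.
ΔN = Δφ × 111312 = -189.2 m; ΔE = Δλ × 111312 × cos(32.0252°) = +0.0021 × 111312 × 0.847815 = 198.2 m.
Distance = √(ΔE² + ΔN²) = √(198.2² + (-189.2)²) = 274.0 m.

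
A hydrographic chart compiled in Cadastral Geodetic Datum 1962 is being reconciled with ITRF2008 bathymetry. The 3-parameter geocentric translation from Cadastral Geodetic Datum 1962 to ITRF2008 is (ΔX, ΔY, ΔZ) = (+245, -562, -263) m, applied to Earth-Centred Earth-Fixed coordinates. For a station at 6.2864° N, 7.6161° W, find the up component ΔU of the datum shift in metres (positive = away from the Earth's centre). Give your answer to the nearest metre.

The local up (radial) axis is (cos φ cos λ, cos φ sin λ, sin φ), giving ΔU = 241.378 + 74.037 − 28.798 = 286.62 m.

ΔU = 287 m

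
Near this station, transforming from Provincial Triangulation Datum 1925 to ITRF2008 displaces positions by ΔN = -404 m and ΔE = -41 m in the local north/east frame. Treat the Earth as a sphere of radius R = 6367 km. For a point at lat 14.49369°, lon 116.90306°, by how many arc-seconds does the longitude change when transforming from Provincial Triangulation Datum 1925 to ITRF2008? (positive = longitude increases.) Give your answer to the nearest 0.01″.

At latitude 14.49369°, cos φ = 0.968175.
One radian of longitude at latitude φ spans R cos φ, so Δλ = ΔE / (R cos φ) = -41.0 / (6367000 × 0.968175) = -6.6511e-06 rad = -1.372″.

Δλ = -1.37″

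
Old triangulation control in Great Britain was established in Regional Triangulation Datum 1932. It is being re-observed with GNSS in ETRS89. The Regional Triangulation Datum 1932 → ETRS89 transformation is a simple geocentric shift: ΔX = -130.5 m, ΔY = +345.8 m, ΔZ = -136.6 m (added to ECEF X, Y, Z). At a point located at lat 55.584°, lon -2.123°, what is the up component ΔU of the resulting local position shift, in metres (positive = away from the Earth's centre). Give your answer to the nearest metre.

ΔU = -194 m

At φ = 55.584°, λ = -2.123°: sin φ = 0.824956, cos φ = 0.565197, sin λ = -0.037045, cos λ = 0.999314.
ΔU = cos φ cos λ·ΔX + cos φ sin λ·ΔY + sin φ·ΔZ = (0.565197)(0.999314)(-130.5) + (0.565197)(-0.037045)(345.8) + (0.824956)(-136.6) = -193.64 m.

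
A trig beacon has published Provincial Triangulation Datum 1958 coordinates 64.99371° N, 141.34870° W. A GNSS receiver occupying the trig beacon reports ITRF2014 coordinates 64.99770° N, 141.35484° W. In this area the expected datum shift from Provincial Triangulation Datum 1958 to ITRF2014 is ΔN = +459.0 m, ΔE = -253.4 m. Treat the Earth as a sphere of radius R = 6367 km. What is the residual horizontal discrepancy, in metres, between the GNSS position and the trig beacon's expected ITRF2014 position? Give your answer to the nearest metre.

Observed coordinate differences: Δφ = +0.00399°, Δλ = -0.00614°.
Converting to metres (1° lat = 111125 m, cos φ = 0.422718): observed ΔN = 443.4 m, observed ΔE = -288.4 m.
Subtracting the expected shift leaves a residual of 443.4 − (459.0) = -15.6 m north and -288.4 − (-253.4) = -35.0 m east.
Residual distance = √((-15.6)² + (-35.0)²) = 38.3 m.

38 m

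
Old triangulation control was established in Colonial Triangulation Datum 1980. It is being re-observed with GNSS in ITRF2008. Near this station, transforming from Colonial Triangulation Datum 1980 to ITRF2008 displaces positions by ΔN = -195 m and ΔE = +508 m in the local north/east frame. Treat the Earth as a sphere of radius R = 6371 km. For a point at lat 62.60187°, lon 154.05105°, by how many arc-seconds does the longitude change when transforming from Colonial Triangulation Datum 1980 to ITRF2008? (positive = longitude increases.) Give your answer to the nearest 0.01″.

At latitude 62.60187°, cos φ = 0.460171.
One radian of longitude at latitude φ spans R cos φ, so Δλ = ΔE / (R cos φ) = 508.0 / (6371000 × 0.460171) = 1.7328e-04 rad = 35.741″.

Δλ = 35.74″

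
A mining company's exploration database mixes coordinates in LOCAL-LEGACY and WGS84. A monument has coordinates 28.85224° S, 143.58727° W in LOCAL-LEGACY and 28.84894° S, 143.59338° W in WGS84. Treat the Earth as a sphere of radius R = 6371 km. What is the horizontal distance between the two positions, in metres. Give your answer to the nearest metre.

Δφ = -28.84894° − -28.85224° = +0.00330°; Δλ = -143.59338° − -143.58727° = -0.00611°.
1° along a meridian = πR/180 = 111195 m.
ΔN = Δφ × 111195 = 366.9 m; ΔE = Δλ × 111195 × cos(-28.85224°) = -0.00611 × 111195 × 0.875867 = -595.1 m.
Distance = √(ΔE² + ΔN²) = √((-595.1)² + 366.9²) = 699.1 m.

699 m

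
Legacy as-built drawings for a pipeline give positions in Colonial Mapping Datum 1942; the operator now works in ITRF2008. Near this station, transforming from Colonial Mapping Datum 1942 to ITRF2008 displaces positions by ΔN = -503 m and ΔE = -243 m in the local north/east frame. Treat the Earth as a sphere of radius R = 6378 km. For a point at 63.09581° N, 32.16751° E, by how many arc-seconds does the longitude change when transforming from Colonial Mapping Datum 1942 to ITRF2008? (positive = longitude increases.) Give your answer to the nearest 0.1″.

At latitude 63.09581°, cos φ = 0.452500.
One radian of longitude at latitude φ spans R cos φ, so Δλ = ΔE / (R cos φ) = -243.0 / (6378000 × 0.452500) = -8.4198e-05 rad = -17.367″.

Δλ = -17.4″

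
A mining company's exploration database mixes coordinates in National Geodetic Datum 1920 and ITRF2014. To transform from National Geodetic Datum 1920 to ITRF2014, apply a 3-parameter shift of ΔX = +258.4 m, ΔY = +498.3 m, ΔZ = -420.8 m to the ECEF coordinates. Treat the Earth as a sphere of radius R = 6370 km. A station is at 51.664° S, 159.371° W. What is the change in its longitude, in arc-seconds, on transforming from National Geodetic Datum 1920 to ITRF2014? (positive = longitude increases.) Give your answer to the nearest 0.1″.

Δλ = -19.6″

sin φ = -0.784387, cos φ = 0.620272, sin λ = -0.352315, cos λ = -0.935881.
East component: ΔE = −sin λ·ΔX + cos λ·ΔY = −(-0.352315)(258.4) + (-0.935881)(498.3) = -375.31 m.
1° of latitude spans πR/180 = 111177 m; at latitude φ, 1° of longitude spans that × cos φ = 68960.3 m, so Δλ = -375.31 / 68960.3 × 3600 = -19.593″.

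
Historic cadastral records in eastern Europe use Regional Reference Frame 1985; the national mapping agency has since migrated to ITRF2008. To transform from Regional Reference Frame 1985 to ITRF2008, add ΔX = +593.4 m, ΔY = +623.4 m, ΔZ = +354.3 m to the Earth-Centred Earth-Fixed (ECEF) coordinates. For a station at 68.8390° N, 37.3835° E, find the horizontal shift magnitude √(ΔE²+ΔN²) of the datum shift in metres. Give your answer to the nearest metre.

678 m

At φ = 68.8390°, λ = 37.3835°: sin φ = 0.932570, cos φ = 0.360990, sin λ = 0.607147, cos λ = 0.794589.
ΔE = −sin λ·ΔX + cos λ·ΔY = −(0.607147)·(593.4) + (0.794589)·(623.4) = 135.07 m.
ΔN = −sin φ cos λ·ΔX − sin φ sin λ·ΔY + cos φ·ΔZ = −(0.932570)(0.794589)(593.4) − (0.932570)(0.607147)(623.4) + (0.360990)(354.3) = -664.79 m.
Horizontal magnitude = √(ΔE² + ΔN²) = √(135.07² + (-664.79)²) = 678.37 m.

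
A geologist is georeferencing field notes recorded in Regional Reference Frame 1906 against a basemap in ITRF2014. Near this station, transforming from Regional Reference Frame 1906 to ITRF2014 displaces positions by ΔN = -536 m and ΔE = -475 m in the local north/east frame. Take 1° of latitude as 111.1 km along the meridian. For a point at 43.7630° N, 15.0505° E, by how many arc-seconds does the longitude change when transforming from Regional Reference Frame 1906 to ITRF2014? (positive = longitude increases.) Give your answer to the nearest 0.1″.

At latitude 43.7630°, cos φ = 0.722207.
1° of longitude at this latitude = 111.1 × cos φ = 80.24 km, so Δλ = -475.0 / 80237.2 = -0.0059199° = -21.312″.

Δλ = -21.3″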